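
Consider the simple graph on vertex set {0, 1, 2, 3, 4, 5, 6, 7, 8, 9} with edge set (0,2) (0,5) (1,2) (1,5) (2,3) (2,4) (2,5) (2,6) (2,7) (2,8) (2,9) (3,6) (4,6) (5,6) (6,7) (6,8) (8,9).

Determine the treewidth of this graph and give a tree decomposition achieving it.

Treewidth 2.
One such decomposition:
Bags: B1 = {0, 2, 5}  B2 = {2, 5, 6}  B3 = {2, 6, 8}  B4 = {2, 4, 6}  B5 = {2, 6, 7}  B6 = {1, 2, 5}  B7 = {2, 8, 9}  B8 = {2, 3, 6}
Tree: B1–B2, B2–B3, B3–B4, B4–B5, B1–B6, B3–B7, B2–B8

The largest bag has 3 vertices, giving width 2; this decomposition certifies tw(G) ≤ 2. On the other hand G contains the 3-clique {0, 2, 5}. A clique must lie in a single bag of any decomposition, so no decomposition can have width below 2. The upper and lower bounds meet at 2, so that is the treewidth.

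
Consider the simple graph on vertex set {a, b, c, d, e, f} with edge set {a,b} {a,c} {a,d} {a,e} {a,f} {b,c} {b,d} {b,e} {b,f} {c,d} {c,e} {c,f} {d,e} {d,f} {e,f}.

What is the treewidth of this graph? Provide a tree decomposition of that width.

With just one bag of size 6, the width is 6 − 1 = 5, so tw(G) ≤ 5. For the lower bound, the 6 vertices {a, b, c, d, e, f} are pairwise adjacent, and any tree decomposition puts a clique entirely inside one bag — forcing width ≥ 5. Hence tw(G) = 5 exactly.

Treewidth 5.
One such decomposition:
Bags: B1 = {a, b, c, d, e, f}
Tree: (single bag)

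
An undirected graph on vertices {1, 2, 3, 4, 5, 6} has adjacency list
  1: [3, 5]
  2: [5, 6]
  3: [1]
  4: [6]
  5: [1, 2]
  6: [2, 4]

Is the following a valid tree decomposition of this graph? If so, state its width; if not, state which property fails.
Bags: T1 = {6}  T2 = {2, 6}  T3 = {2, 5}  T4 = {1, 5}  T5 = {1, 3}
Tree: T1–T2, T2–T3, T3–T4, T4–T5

No — vertex 4 appears in no bag.

A tree decomposition must satisfy three properties: every vertex lies in some bag; for every edge, both endpoints lie together in some bag; and for every vertex, the bags containing it form a connected subtree. Here vertex 4 appears in no bag, so the decomposition is invalid.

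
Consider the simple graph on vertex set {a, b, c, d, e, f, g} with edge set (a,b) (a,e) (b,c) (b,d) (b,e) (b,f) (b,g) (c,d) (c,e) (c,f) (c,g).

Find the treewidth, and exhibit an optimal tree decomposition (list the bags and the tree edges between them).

Treewidth 2.
One optimal decomposition is:
Bags: B1 = {b, c, e}  B2 = {b, c, g}  B3 = {a, b, e}  B4 = {b, c, f}  B5 = {b, c, d}
Tree: B1–B2, B1–B3, B2–B4, B2–B5

Every bag has size at most 3, so the width is 3 − 1 = 2 and tw(G) ≤ 2. On the other hand G contains the 3-clique {b, c, d}. A clique must lie in a single bag of any decomposition, so no decomposition can have width below 2. Combining the bounds, tw(G) = 2.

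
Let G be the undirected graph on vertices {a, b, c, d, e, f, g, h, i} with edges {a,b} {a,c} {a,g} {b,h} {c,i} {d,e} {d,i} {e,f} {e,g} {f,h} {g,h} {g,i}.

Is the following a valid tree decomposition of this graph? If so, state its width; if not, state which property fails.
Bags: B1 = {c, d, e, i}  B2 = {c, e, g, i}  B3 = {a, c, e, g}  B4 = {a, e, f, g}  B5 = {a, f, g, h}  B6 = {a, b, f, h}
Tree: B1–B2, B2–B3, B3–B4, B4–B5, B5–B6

Yes; width 3.

Every vertex of G appears in some bag (union = {a, b, c, d, e, f, g, h, i}); every edge is covered by a bag; and for each vertex v the set of bags containing v is connected in the bag tree. The decomposition is therefore valid. The largest bag has 4 vertices, so the width is 3.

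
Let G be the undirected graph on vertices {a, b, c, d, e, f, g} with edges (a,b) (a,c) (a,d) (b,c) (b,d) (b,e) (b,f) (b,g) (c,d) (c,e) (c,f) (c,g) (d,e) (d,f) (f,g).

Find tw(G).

A width-3 tree decomposition is:
Bags: B1 = {b, c, d, f}  B2 = {b, c, d, e}  B3 = {a, b, c, d}  B4 = {b, c, f, g}
Tree: B1–B2, B2–B3, B1–B4
Every bag has size at most 4, so the width is 4 − 1 = 3 and tw(G) ≤ 3. For the lower bound, the 4 vertices {b, c, d, e} are pairwise adjacent, and any tree decomposition puts a clique entirely inside one bag — forcing width ≥ 3. Therefore the treewidth is 3.

3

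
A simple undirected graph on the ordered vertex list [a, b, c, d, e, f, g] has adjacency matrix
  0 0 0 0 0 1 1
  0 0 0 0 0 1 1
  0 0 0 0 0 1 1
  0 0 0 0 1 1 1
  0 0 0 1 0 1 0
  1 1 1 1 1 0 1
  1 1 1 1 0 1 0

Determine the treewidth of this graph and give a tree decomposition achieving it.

Treewidth 2.
One such decomposition:
Bags: B1 = {d, f, g}  B2 = {a, f, g}  B3 = {d, e, f}  B4 = {b, f, g}  B5 = {c, f, g}
Tree: B1–B2, B1–B3, B2–B4, B4–B5

The largest bag has 3 vertices, giving width 2; this decomposition certifies tw(G) ≤ 2. Conversely, {d, f, g} is a clique of size 3, and the vertices of any clique must share a bag in every tree decomposition; so some bag has ≥ 3 vertices and tw(G) ≥ 2. The upper and lower bounds meet at 2, so that is the treewidth.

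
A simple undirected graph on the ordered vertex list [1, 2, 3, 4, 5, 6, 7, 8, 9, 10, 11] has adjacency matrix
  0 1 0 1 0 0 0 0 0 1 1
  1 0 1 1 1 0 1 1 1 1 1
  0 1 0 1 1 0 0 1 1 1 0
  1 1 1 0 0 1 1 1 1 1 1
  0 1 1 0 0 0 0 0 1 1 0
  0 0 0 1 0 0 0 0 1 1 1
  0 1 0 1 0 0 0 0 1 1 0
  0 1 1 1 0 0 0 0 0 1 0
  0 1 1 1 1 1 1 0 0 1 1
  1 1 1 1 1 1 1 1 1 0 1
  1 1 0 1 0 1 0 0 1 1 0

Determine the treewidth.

A width-4 tree decomposition is:
Bags: B1 = {2, 4, 7, 9, 10}  B2 = {2, 4, 9, 10, 11}  B3 = {2, 3, 4, 9, 10}  B4 = {1, 2, 4, 10, 11}  B5 = {4, 6, 9, 10, 11}  B6 = {2, 3, 4, 8, 10}  B7 = {2, 3, 5, 9, 10}
Tree: B1–B2, B2–B3, B2–B4, B2–B5, B3–B6, B3–B7
The largest bag has 5 vertices, giving width 4; this decomposition certifies tw(G) ≤ 4. For the lower bound, the 5 vertices {2, 3, 4, 8, 10} are pairwise adjacent, and any tree decomposition puts a clique entirely inside one bag — forcing width ≥ 4. Therefore the treewidth is 4.

4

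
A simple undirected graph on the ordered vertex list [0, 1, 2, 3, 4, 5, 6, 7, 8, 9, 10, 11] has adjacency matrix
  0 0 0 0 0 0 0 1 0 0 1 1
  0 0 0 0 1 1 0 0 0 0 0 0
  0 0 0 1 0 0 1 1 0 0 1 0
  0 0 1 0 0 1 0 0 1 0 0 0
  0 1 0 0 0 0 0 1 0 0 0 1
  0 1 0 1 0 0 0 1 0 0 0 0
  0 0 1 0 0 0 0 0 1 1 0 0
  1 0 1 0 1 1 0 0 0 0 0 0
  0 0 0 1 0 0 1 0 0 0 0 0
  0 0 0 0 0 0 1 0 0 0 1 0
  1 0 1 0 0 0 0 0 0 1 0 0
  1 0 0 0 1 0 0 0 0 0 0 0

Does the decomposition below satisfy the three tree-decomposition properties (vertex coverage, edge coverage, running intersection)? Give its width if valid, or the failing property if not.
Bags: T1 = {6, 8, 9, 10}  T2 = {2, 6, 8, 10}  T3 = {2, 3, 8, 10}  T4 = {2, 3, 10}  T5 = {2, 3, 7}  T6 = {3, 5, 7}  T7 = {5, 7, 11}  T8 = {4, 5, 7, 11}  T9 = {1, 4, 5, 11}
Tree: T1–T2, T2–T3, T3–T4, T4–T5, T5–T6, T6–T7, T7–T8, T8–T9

A tree decomposition must satisfy three properties: every vertex lies in some bag; for every edge, both endpoints lie together in some bag; and for every vertex, the bags containing it form a connected subtree. Here vertex 0 appears in no bag, so the decomposition is invalid.

No — vertex 0 appears in no bag.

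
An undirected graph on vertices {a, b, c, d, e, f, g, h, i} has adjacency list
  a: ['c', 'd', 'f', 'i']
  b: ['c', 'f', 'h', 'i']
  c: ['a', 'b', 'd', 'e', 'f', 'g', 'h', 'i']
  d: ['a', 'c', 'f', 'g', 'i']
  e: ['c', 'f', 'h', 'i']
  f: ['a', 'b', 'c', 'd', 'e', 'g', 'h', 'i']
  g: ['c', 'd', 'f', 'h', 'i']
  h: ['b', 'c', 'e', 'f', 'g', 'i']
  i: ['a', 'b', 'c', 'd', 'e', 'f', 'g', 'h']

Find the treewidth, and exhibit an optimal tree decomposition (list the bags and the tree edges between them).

The largest bag has 5 vertices, giving width 4; this decomposition certifies tw(G) ≤ 4. Conversely, {c, d, f, g, i} is a clique of size 5, and the vertices of any clique must share a bag in every tree decomposition; so some bag has ≥ 5 vertices and tw(G) ≥ 4. The upper and lower bounds meet at 4, so that is the treewidth.

Treewidth 4.
Bags: B1 = {c, f, g, h, i}  B2 = {b, c, f, h, i}  B3 = {c, d, f, g, i}  B4 = {c, e, f, h, i}  B5 = {a, c, d, f, i}
Tree: B1–B2, B1–B3, B1–B4, B3–B5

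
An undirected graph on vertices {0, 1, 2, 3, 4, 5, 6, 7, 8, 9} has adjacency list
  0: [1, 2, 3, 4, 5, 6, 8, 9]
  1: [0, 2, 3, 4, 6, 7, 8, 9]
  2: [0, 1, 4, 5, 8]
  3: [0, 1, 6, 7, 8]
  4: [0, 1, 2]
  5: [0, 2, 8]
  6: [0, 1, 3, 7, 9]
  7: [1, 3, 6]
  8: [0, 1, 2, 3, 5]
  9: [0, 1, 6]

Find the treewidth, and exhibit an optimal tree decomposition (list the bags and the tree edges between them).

Treewidth 3.
Bags: B1 = {0, 1, 3, 8}  B2 = {0, 1, 3, 6}  B3 = {0, 1, 2, 8}  B4 = {0, 2, 5, 8}  B5 = {0, 1, 2, 4}  B6 = {0, 1, 6, 9}  B7 = {1, 3, 6, 7}
Tree: B1–B2, B1–B3, B3–B4, B3–B5, B2–B6, B2–B7

Each bag holds 4 vertices, so the decomposition has width 3, which upper-bounds the treewidth. Conversely, {0, 1, 6, 9} is a clique of size 4, and the vertices of any clique must share a bag in every tree decomposition; so some bag has ≥ 4 vertices and tw(G) ≥ 3. Combining the bounds, tw(G) = 3.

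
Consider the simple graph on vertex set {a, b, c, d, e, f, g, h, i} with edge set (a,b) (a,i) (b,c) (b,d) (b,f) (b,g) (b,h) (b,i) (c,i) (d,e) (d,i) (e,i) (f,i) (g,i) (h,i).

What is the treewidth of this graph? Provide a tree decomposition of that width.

Each bag holds 3 vertices, so the decomposition has width 2, which upper-bounds the treewidth. On the other hand G contains the 3-clique {d, e, i}. A clique must lie in a single bag of any decomposition, so no decomposition can have width below 2. Hence tw(G) = 2 exactly.

Treewidth 2.
Bags: B1 = {a, b, i}  B2 = {b, f, i}  B3 = {b, h, i}  B4 = {b, d, i}  B5 = {b, c, i}  B6 = {b, g, i}  B7 = {d, e, i}
Tree: B1–B2, B1–B3, B1–B4, B1–B5, B2–B6, B4–B7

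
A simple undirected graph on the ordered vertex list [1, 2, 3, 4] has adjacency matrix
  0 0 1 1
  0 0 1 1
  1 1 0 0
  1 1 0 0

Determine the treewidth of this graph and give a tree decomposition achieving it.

The largest bag has 3 vertices, giving width 2; this decomposition certifies tw(G) ≤ 2. Since 1–3–2–4–1 is a cycle in G, G is not acyclic. Forests are exactly the graphs of treewidth ≤ 1, so tw(G) ≥ 2. Hence tw(G) = 2 exactly.

Treewidth 2.
One such decomposition:
Bags: B1 = {1, 2, 3}  B2 = {1, 2, 4}
Tree: B1–B2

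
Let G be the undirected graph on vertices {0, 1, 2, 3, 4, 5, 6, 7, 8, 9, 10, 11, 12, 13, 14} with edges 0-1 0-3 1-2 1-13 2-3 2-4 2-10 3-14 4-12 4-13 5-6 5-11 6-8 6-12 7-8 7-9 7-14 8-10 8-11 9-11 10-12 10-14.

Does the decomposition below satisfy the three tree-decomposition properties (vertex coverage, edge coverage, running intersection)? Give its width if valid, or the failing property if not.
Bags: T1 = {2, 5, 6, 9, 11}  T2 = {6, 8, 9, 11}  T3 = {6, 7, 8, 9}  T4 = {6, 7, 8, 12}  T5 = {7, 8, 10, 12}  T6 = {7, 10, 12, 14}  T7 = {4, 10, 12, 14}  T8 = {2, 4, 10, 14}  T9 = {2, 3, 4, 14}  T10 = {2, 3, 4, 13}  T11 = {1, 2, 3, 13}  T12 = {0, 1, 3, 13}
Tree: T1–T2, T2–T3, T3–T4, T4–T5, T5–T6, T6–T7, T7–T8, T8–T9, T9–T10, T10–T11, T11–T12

No — bags containing vertex 2 are not connected in the tree.

A tree decomposition must satisfy three properties: every vertex lies in some bag; for every edge, both endpoints lie together in some bag; and for every vertex, the bags containing it form a connected subtree. Here bags containing vertex 2 are not connected in the tree, so the decomposition is invalid.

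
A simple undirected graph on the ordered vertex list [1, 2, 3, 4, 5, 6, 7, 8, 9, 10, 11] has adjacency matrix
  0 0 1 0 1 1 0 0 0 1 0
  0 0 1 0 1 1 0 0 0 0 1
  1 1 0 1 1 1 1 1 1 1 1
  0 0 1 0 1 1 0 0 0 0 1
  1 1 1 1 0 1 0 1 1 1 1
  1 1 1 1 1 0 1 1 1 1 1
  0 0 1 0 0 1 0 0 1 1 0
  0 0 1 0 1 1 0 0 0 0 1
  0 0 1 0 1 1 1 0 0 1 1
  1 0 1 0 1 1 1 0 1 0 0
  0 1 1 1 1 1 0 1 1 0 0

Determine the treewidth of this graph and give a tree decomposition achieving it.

The largest bag has 5 vertices, giving width 4; this decomposition certifies tw(G) ≤ 4. On the other hand G contains the 5-clique {1, 3, 5, 6, 10}. A clique must lie in a single bag of any decomposition, so no decomposition can have width below 4. The upper and lower bounds meet at 4, so that is the treewidth.

Treewidth 4.
One such decomposition:
Bags: B1 = {3, 6, 7, 9, 10}  B2 = {3, 5, 6, 9, 10}  B3 = {1, 3, 5, 6, 10}  B4 = {3, 5, 6, 9, 11}  B5 = {3, 4, 5, 6, 11}  B6 = {2, 3, 5, 6, 11}  B7 = {3, 5, 6, 8, 11}
Tree: B1–B2, B2–B3, B2–B4, B4–B5, B4–B6, B6–B7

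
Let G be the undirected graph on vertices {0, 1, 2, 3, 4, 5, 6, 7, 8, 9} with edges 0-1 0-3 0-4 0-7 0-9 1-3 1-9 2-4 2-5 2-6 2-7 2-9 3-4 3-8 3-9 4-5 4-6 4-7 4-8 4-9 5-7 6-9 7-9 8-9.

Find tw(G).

A width-3 tree decomposition is:
Bags: B1 = {0, 3, 4, 9}  B2 = {0, 4, 7, 9}  B3 = {2, 4, 7, 9}  B4 = {2, 4, 5, 7}  B5 = {3, 4, 8, 9}  B6 = {2, 4, 6, 9}  B7 = {0, 1, 3, 9}
Tree: B1–B2, B2–B3, B3–B4, B1–B5, B3–B6, B1–B7
The largest bag has 4 vertices, giving width 3; this decomposition certifies tw(G) ≤ 3. Conversely, {0, 1, 3, 9} is a clique of size 4, and the vertices of any clique must share a bag in every tree decomposition; so some bag has ≥ 4 vertices and tw(G) ≥ 3. Combining the bounds, tw(G) = 3.

3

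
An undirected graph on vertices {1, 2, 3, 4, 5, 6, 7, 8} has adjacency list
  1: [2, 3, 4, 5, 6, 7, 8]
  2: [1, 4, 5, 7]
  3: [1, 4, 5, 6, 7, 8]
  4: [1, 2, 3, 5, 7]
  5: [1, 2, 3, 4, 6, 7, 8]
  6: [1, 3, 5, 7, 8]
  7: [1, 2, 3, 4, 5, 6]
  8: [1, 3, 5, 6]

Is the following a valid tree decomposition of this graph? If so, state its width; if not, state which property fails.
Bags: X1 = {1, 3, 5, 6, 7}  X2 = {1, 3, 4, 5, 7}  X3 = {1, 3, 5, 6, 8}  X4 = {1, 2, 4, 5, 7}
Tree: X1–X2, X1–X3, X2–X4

Yes; width 4.

Vertex coverage: the bags together contain {1, 2, 3, 4, 5, 6, 7, 8}, the full vertex set. Edge coverage: each edge of G has both endpoints in at least one bag. Running intersection: for every vertex, the bags containing it form a connected subtree. All three properties hold, so this is a valid tree decomposition of width max|bag| − 1 = 4, and hence tw(G) ≤ 4.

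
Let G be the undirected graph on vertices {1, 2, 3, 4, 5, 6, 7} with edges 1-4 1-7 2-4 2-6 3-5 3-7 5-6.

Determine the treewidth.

A width-2 tree decomposition is:
Bags: B1 = {2, 4, 6}  B2 = {1, 4, 6}  B3 = {1, 6, 7}  B4 = {3, 6, 7}  B5 = {3, 5, 6}
Tree: B1–B2, B2–B3, B3–B4, B4–B5
The largest bag has 3 vertices, giving width 2; this decomposition certifies tw(G) ≤ 2. Since 6–2–4–1–7–3–5–6 is a cycle in G, G is not acyclic. Forests are exactly the graphs of treewidth ≤ 1, so tw(G) ≥ 2. Combining the bounds, tw(G) = 2.

2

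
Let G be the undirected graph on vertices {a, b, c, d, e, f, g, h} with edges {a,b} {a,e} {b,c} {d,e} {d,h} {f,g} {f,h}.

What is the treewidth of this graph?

A width-1 tree decomposition is:
Bags: B1 = {b, c}  B2 = {a, b}  B3 = {a, e}  B4 = {d, e}  B5 = {d, h}  B6 = {f, h}  B7 = {f, g}
Tree: B1–B2, B2–B3, B3–B4, B4–B5, B5–B6, B6–B7
Each bag holds 2 vertices, so the decomposition has width 1, which upper-bounds the treewidth. Since G has at least one edge (e.g. c–b), it is not an edgeless graph, so tw(G) ≥ 1. Hence tw(G) = 1 exactly.

1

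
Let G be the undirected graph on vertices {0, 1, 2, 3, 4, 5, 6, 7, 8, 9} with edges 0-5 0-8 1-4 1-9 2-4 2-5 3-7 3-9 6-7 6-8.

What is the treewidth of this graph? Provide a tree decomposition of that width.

The largest bag has 3 vertices, giving width 2; this decomposition certifies tw(G) ≤ 2. Since 9–1–4–2–5–0–8–6–7–3–9 is a cycle in G, G is not acyclic. Forests are exactly the graphs of treewidth ≤ 1, so tw(G) ≥ 2. Combining the bounds, tw(G) = 2.

Treewidth 2.
One optimal decomposition is:
Bags: B1 = {1, 4, 9}  B2 = {2, 4, 9}  B3 = {2, 5, 9}  B4 = {0, 5, 9}  B5 = {0, 8, 9}  B6 = {6, 8, 9}  B7 = {6, 7, 9}  B8 = {3, 7, 9}
Tree: B1–B2, B2–B3, B3–B4, B4–B5, B5–B6, B6–B7, B7–B8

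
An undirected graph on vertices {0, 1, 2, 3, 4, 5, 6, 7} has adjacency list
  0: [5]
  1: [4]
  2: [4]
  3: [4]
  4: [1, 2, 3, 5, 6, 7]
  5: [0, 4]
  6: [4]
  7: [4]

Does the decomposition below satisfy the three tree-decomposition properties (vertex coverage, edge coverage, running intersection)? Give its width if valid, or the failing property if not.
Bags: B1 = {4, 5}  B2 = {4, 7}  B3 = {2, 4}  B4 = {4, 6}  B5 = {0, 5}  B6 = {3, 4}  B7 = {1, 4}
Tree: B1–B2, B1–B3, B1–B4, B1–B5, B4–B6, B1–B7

Every vertex of G appears in some bag (union = {0, 1, 2, 3, 4, 5, 6, 7}); every edge is covered by a bag; and for each vertex v the set of bags containing v is connected in the bag tree. The decomposition is therefore valid. The largest bag has 2 vertices, so the width is 1.

Yes; width 1.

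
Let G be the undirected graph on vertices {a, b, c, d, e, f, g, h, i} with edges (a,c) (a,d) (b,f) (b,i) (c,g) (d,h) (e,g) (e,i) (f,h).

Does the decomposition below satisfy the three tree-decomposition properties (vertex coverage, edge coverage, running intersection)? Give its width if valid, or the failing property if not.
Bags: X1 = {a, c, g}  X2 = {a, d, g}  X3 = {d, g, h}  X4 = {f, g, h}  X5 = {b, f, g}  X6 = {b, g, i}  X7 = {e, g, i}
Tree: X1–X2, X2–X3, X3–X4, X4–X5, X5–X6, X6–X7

Every vertex of G appears in some bag (union = {a, b, c, d, e, f, g, h, i}); every edge is covered by a bag; and for each vertex v the set of bags containing v is connected in the bag tree. The decomposition is therefore valid. The largest bag has 3 vertices, so the width is 2.

Yes; width 2.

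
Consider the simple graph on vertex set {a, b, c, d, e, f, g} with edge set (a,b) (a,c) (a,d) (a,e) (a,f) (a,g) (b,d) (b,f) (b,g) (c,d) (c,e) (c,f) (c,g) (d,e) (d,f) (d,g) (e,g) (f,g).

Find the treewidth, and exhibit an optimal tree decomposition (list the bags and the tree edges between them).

Each bag holds 5 vertices, so the decomposition has width 4, which upper-bounds the treewidth. On the other hand G contains the 5-clique {a, c, d, e, g}. A clique must lie in a single bag of any decomposition, so no decomposition can have width below 4. The upper and lower bounds meet at 4, so that is the treewidth.

Treewidth 4.
One optimal decomposition is:
Bags: B1 = {a, b, d, f, g}  B2 = {a, c, d, f, g}  B3 = {a, c, d, e, g}
Tree: B1–B2, B2–B3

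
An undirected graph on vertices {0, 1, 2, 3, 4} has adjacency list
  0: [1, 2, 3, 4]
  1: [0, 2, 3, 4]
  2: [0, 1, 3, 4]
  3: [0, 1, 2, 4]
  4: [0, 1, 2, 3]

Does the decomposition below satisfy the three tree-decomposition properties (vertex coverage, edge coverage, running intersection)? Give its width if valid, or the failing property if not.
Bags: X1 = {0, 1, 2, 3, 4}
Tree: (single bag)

Checking the three conditions: (i) the bags cover all of {0, 1, 2, 3, 4}; (ii) for each edge, some bag contains both endpoints; (iii) the bags containing any fixed vertex form a subtree. All hold, so the decomposition is valid with width 5 − 1 = 4.

Yes; width 4.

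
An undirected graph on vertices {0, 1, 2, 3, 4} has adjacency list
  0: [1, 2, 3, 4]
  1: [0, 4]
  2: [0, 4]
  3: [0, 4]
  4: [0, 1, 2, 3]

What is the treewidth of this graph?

A width-2 tree decomposition is:
Bags: B1 = {0, 2, 4}  B2 = {0, 3, 4}  B3 = {0, 1, 4}
Tree: B1–B2, B2–B3
Each bag holds 3 vertices, so the decomposition has width 2, which upper-bounds the treewidth. Conversely, {0, 1, 4} is a clique of size 3, and the vertices of any clique must share a bag in every tree decomposition; so some bag has ≥ 3 vertices and tw(G) ≥ 2. Therefore the treewidth is 2.

2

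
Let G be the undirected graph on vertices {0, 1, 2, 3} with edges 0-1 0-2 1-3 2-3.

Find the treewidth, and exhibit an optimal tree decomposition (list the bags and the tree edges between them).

The largest bag has 3 vertices, giving width 2; this decomposition certifies tw(G) ≤ 2. The edges 1–3–2–0–1 form a cycle, so G is not a tree and its treewidth is at least 2. The upper and lower bounds meet at 2, so that is the treewidth.

Treewidth 2.
One such decomposition:
Bags: B1 = {1, 2, 3}  B2 = {0, 1, 2}
Tree: B1–B2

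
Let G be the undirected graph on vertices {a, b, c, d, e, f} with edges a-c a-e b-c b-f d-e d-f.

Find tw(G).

A width-2 tree decomposition is:
Bags: B1 = {a, d, e}  B2 = {a, d, f}  B3 = {a, b, f}  B4 = {a, b, c}
Tree: B1–B2, B2–B3, B3–B4
Each bag holds 3 vertices, so the decomposition has width 2, which upper-bounds the treewidth. For the lower bound, G contains the cycle a–e–d–f–b–c–a, so G is not a forest; only forests have treewidth ≤ 1, hence tw(G) ≥ 2. Combining the bounds, tw(G) = 2.

2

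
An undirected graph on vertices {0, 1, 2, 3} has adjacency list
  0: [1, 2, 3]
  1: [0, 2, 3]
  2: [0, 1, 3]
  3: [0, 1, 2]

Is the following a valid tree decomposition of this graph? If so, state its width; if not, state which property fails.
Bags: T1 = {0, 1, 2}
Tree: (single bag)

A tree decomposition must satisfy three properties: every vertex lies in some bag; for every edge, both endpoints lie together in some bag; and for every vertex, the bags containing it form a connected subtree. Here vertex 3 appears in no bag, so the decomposition is invalid.

No — vertex 3 appears in no bag.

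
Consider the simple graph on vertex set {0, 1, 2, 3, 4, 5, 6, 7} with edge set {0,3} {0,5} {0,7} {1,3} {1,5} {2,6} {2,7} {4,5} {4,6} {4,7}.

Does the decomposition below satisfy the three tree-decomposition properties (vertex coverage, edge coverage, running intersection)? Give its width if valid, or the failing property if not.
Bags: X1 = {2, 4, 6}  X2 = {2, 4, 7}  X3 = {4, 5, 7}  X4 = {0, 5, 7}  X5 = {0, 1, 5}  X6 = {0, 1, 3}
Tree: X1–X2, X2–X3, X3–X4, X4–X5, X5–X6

Checking the three conditions: (i) the bags cover all of {0, 1, 2, 3, 4, 5, 6, 7}; (ii) for each edge, some bag contains both endpoints; (iii) the bags containing any fixed vertex form a subtree. All hold, so the decomposition is valid with width 3 − 1 = 2.

Yes; width 2.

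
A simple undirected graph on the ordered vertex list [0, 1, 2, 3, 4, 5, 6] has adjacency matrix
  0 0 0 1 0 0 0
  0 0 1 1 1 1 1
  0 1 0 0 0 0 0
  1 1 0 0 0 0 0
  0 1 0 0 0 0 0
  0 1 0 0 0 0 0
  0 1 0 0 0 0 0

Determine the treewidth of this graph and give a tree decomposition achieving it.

Treewidth 1.
One optimal decomposition is:
Bags: B1 = {1, 6}  B2 = {1, 3}  B3 = {1, 5}  B4 = {1, 4}  B5 = {1, 2}  B6 = {0, 3}
Tree: B1–B2, B1–B3, B3–B4, B3–B5, B2–B6

Every bag has size at most 2, so the width is 2 − 1 = 1 and tw(G) ≤ 1. Any graph with an edge has treewidth ≥ 1, and G has the edge 1–6. Hence tw(G) = 1 exactly.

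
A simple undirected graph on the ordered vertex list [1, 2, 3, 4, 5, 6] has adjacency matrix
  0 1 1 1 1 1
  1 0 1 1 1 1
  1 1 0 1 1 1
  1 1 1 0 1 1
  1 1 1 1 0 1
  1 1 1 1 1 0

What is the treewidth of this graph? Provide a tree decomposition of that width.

Treewidth 5.
One optimal decomposition is:
Bags: B1 = {1, 2, 3, 4, 5, 6}
Tree: (single bag)

With just one bag of size 6, the width is 6 − 1 = 5, so tw(G) ≤ 5. Conversely, {1, 2, 3, 4, 5, 6} is a clique of size 6, and the vertices of any clique must share a bag in every tree decomposition; so some bag has ≥ 6 vertices and tw(G) ≥ 5. Therefore the treewidth is 5.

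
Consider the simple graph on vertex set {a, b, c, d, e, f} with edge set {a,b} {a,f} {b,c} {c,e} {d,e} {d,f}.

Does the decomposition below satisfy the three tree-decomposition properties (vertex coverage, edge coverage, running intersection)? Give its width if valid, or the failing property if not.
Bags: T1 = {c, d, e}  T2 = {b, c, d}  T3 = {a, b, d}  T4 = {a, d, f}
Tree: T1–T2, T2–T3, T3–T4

Every vertex of G appears in some bag (union = {a, b, c, d, e, f}); every edge is covered by a bag; and for each vertex v the set of bags containing v is connected in the bag tree. The decomposition is therefore valid. The largest bag has 3 vertices, so the width is 2.

Yes; width 2.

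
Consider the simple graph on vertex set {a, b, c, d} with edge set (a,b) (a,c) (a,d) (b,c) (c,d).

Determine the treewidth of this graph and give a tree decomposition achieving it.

Treewidth 2.
One optimal decomposition is:
Bags: B1 = {a, c, d}  B2 = {a, b, c}
Tree: B1–B2

The largest bag has 3 vertices, giving width 2; this decomposition certifies tw(G) ≤ 2. Conversely, {a, c, d} is a clique of size 3, and the vertices of any clique must share a bag in every tree decomposition; so some bag has ≥ 3 vertices and tw(G) ≥ 2. Therefore the treewidth is 2.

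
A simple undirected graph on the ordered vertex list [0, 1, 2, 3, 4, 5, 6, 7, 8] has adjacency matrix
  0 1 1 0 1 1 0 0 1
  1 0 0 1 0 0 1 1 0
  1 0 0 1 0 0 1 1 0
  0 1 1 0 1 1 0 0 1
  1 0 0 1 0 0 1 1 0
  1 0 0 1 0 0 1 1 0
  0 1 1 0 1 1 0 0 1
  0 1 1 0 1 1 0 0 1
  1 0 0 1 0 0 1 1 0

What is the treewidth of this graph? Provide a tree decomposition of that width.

Treewidth 4.
One optimal decomposition is:
Bags: B1 = {0, 3, 6, 7, 8}  B2 = {0, 2, 3, 6, 7}  B3 = {0, 3, 4, 6, 7}  B4 = {0, 3, 5, 6, 7}  B5 = {0, 1, 3, 6, 7}
Tree: B1–B2, B2–B3, B3–B4, B4–B5

The largest bag has 5 vertices, giving width 4; this decomposition certifies tw(G) ≤ 4. For the lower bound: the 5 vertex sets {0,8}, {2,6}, {4,7}, {3}, {5} are disjoint, each induces a connected subgraph, and every pair is joined by at least one edge of G. Contracting each set to a single vertex therefore yields K_{5} as a minor, and since treewidth is minor-monotone, tw(G) ≥ tw(K_{5}) = 4. The upper and lower bounds meet at 4, so that is the treewidth.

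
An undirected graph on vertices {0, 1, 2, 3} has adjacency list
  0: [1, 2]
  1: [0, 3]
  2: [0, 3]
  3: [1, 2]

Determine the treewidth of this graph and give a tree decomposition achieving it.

Every bag has size at most 3, so the width is 3 − 1 = 2 and tw(G) ≤ 2. Since 0–1–3–2–0 is a cycle in G, G is not acyclic. Forests are exactly the graphs of treewidth ≤ 1, so tw(G) ≥ 2. Hence tw(G) = 2 exactly.

Treewidth 2.
One optimal decomposition is:
Bags: B1 = {0, 1, 3}  B2 = {0, 2, 3}
Tree: B1–B2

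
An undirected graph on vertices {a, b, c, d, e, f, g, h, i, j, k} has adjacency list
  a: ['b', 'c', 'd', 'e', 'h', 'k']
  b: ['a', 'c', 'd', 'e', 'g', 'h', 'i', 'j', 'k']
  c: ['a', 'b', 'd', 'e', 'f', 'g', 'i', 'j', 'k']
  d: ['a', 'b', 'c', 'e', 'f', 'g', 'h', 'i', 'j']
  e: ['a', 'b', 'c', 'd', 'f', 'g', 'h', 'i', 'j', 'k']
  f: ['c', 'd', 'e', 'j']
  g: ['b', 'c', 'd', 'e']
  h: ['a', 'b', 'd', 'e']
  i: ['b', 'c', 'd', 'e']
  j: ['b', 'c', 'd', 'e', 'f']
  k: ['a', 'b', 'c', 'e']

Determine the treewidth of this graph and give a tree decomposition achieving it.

The largest bag has 5 vertices, giving width 4; this decomposition certifies tw(G) ≤ 4. For the lower bound, the 5 vertices {c, d, e, f, j} are pairwise adjacent, and any tree decomposition puts a clique entirely inside one bag — forcing width ≥ 4. The upper and lower bounds meet at 4, so that is the treewidth.

Treewidth 4.
One optimal decomposition is:
Bags: B1 = {a, b, c, d, e}  B2 = {a, b, d, e, h}  B3 = {b, c, d, e, j}  B4 = {b, c, d, e, g}  B5 = {a, b, c, e, k}  B6 = {b, c, d, e, i}  B7 = {c, d, e, f, j}
Tree: B1–B2, B1–B3, B1–B4, B1–B5, B1–B6, B3–B7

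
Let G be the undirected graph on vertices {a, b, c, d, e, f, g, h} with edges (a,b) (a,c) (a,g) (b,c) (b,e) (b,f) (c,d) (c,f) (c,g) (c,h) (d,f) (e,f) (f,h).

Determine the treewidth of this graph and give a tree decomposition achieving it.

Each bag holds 3 vertices, so the decomposition has width 2, which upper-bounds the treewidth. On the other hand G contains the 3-clique {b, e, f}. A clique must lie in a single bag of any decomposition, so no decomposition can have width below 2. Combining the bounds, tw(G) = 2.

Treewidth 2.
Bags: B1 = {c, f, h}  B2 = {b, c, f}  B3 = {a, b, c}  B4 = {a, c, g}  B5 = {c, d, f}  B6 = {b, e, f}
Tree: B1–B2, B2–B3, B3–B4, B2–B5, B2–B6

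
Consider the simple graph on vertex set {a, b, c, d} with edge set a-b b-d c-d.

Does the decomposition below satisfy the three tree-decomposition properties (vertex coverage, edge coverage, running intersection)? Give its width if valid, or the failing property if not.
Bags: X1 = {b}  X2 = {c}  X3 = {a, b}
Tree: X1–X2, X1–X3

No — vertex d appears in no bag.

A tree decomposition must satisfy three properties: every vertex lies in some bag; for every edge, both endpoints lie together in some bag; and for every vertex, the bags containing it form a connected subtree. Here vertex d appears in no bag, so the decomposition is invalid.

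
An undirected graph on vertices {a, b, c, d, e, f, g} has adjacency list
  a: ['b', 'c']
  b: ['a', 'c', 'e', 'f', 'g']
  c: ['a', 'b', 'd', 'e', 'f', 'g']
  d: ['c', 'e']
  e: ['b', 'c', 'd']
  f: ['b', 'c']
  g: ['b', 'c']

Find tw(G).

A width-2 tree decomposition is:
Bags: B1 = {b, c, e}  B2 = {c, d, e}  B3 = {b, c, f}  B4 = {b, c, g}  B5 = {a, b, c}
Tree: B1–B2, B1–B3, B3–B4, B4–B5
The largest bag has 3 vertices, giving width 2; this decomposition certifies tw(G) ≤ 2. Conversely, {c, d, e} is a clique of size 3, and the vertices of any clique must share a bag in every tree decomposition; so some bag has ≥ 3 vertices and tw(G) ≥ 2. Therefore the treewidth is 2.

2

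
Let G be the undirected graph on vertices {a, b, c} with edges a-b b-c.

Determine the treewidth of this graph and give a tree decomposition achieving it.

Each bag holds 2 vertices, so the decomposition has width 1, which upper-bounds the treewidth. Since G has at least one edge (e.g. b–c), it is not an edgeless graph, so tw(G) ≥ 1. The upper and lower bounds meet at 1, so that is the treewidth.

Treewidth 1.
One optimal decomposition is:
Bags: B1 = {b, c}  B2 = {a, b}
Tree: B1–B2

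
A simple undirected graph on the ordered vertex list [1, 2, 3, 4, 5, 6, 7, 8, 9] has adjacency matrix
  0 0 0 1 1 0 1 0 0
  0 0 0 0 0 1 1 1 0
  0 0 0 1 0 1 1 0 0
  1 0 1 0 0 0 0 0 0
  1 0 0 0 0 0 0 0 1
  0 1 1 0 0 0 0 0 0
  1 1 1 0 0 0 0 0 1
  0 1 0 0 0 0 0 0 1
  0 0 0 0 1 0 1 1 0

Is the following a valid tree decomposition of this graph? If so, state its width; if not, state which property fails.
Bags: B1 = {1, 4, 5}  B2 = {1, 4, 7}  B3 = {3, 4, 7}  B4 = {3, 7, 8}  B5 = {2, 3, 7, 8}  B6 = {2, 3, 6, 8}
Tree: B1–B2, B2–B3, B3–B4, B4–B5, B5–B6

A tree decomposition must satisfy three properties: every vertex lies in some bag; for every edge, both endpoints lie together in some bag; and for every vertex, the bags containing it form a connected subtree. Here vertex 9 appears in no bag, so the decomposition is invalid.

No — vertex 9 appears in no bag.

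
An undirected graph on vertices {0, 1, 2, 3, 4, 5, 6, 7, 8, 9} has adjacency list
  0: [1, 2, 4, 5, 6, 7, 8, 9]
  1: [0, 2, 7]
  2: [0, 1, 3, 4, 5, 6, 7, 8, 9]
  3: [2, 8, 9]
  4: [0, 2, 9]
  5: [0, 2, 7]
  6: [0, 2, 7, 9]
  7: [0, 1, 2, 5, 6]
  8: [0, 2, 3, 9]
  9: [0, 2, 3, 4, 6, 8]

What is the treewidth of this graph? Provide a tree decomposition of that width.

Each bag holds 4 vertices, so the decomposition has width 3, which upper-bounds the treewidth. Conversely, {0, 2, 8, 9} is a clique of size 4, and the vertices of any clique must share a bag in every tree decomposition; so some bag has ≥ 4 vertices and tw(G) ≥ 3. Hence tw(G) = 3 exactly.

Treewidth 3.
One such decomposition:
Bags: B1 = {0, 2, 8, 9}  B2 = {0, 2, 6, 9}  B3 = {0, 2, 6, 7}  B4 = {0, 1, 2, 7}  B5 = {0, 2, 5, 7}  B6 = {0, 2, 4, 9}  B7 = {2, 3, 8, 9}
Tree: B1–B2, B2–B3, B3–B4, B3–B5, B1–B6, B1–B7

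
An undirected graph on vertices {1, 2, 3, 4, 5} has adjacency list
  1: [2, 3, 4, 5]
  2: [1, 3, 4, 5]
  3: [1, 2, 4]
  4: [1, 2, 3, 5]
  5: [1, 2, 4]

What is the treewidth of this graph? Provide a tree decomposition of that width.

The largest bag has 4 vertices, giving width 3; this decomposition certifies tw(G) ≤ 3. For the lower bound, the 4 vertices {1, 2, 3, 4} are pairwise adjacent, and any tree decomposition puts a clique entirely inside one bag — forcing width ≥ 3. Therefore the treewidth is 3.

Treewidth 3.
One such decomposition:
Bags: B1 = {1, 2, 4, 5}  B2 = {1, 2, 3, 4}
Tree: B1–B2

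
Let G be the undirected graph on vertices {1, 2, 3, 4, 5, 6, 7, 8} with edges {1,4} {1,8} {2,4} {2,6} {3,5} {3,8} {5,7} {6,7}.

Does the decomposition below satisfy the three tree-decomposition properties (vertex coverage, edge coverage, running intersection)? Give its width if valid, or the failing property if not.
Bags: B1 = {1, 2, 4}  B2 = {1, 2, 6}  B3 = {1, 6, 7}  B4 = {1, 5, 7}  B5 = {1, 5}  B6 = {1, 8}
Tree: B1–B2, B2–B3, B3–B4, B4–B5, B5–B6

No — vertex 3 appears in no bag.

A tree decomposition must satisfy three properties: every vertex lies in some bag; for every edge, both endpoints lie together in some bag; and for every vertex, the bags containing it form a connected subtree. Here vertex 3 appears in no bag, so the decomposition is invalid.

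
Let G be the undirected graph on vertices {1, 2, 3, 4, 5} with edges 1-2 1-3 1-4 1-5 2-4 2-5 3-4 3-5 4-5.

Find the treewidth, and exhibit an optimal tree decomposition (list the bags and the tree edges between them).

Treewidth 3.
Bags: B1 = {1, 2, 4, 5}  B2 = {1, 3, 4, 5}
Tree: B1–B2

Each bag holds 4 vertices, so the decomposition has width 3, which upper-bounds the treewidth. Conversely, {1, 2, 4, 5} is a clique of size 4, and the vertices of any clique must share a bag in every tree decomposition; so some bag has ≥ 4 vertices and tw(G) ≥ 3. Hence tw(G) = 3 exactly.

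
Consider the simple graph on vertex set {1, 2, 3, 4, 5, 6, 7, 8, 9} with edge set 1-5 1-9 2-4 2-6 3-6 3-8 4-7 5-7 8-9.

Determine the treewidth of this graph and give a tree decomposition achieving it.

Treewidth 2.
Bags: B1 = {1, 5, 9}  B2 = {5, 7, 9}  B3 = {4, 7, 9}  B4 = {2, 4, 9}  B5 = {2, 6, 9}  B6 = {3, 6, 9}  B7 = {3, 8, 9}
Tree: B1–B2, B2–B3, B3–B4, B4–B5, B5–B6, B6–B7

Each bag holds 3 vertices, so the decomposition has width 2, which upper-bounds the treewidth. The edges 9–1–5–7–4–2–6–3–8–9 form a cycle, so G is not a tree and its treewidth is at least 2. Combining the bounds, tw(G) = 2.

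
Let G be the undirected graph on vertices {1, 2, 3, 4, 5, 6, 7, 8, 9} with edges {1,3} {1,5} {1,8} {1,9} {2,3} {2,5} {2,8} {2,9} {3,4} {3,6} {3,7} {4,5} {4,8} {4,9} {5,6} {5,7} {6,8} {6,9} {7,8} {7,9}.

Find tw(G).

4

A width-4 tree decomposition is:
Bags: B1 = {1, 3, 5, 8, 9}  B2 = {3, 5, 7, 8, 9}  B3 = {3, 4, 5, 8, 9}  B4 = {3, 5, 6, 8, 9}  B5 = {2, 3, 5, 8, 9}
Tree: B1–B2, B2–B3, B3–B4, B4–B5
The largest bag has 5 vertices, giving width 4; this decomposition certifies tw(G) ≤ 4. For the lower bound: the 5 vertex sets {1,3}, {7,9}, {4,5}, {8}, {6} are disjoint, each induces a connected subgraph, and every pair is joined by at least one edge of G. Contracting each set to a single vertex therefore yields K_{5} as a minor, and since treewidth is minor-monotone, tw(G) ≥ tw(K_{5}) = 4. The upper and lower bounds meet at 4, so that is the treewidth.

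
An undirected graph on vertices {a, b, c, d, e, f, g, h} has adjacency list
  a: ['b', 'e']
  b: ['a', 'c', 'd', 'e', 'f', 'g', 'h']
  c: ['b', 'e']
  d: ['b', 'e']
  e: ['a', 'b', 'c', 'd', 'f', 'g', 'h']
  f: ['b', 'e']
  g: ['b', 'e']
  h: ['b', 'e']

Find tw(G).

A width-2 tree decomposition is:
Bags: B1 = {b, c, e}  B2 = {a, b, e}  B3 = {b, e, g}  B4 = {b, e, h}  B5 = {b, e, f}  B6 = {b, d, e}
Tree: B1–B2, B2–B3, B2–B4, B1–B5, B3–B6
Every bag has size at most 3, so the width is 3 − 1 = 2 and tw(G) ≤ 2. Conversely, {b, d, e} is a clique of size 3, and the vertices of any clique must share a bag in every tree decomposition; so some bag has ≥ 3 vertices and tw(G) ≥ 2. Combining the bounds, tw(G) = 2.

2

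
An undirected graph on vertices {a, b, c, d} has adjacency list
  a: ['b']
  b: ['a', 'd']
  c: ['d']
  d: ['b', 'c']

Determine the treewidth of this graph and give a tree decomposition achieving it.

Treewidth 1.
Bags: B1 = {c, d}  B2 = {b, d}  B3 = {a, b}
Tree: B1–B2, B2–B3

Every bag has size at most 2, so the width is 2 − 1 = 1 and tw(G) ≤ 1. Any graph with an edge has treewidth ≥ 1, and G has the edge c–d. The upper and lower bounds meet at 1, so that is the treewidth.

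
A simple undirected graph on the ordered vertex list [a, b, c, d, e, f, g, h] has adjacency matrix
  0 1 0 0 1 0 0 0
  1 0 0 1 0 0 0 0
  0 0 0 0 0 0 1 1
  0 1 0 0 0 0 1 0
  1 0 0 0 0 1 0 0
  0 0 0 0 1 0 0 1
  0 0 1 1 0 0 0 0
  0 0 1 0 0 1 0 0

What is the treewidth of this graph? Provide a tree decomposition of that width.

Treewidth 2.
Bags: B1 = {c, d, g}  B2 = {b, c, d}  B3 = {a, b, c}  B4 = {a, c, e}  B5 = {c, e, f}  B6 = {c, f, h}
Tree: B1–B2, B2–B3, B3–B4, B4–B5, B5–B6

Each bag holds 3 vertices, so the decomposition has width 2, which upper-bounds the treewidth. For the lower bound, G contains the cycle c–g–d–b–a–e–f–h–c, so G is not a forest; only forests have treewidth ≤ 1, hence tw(G) ≥ 2. Therefore the treewidth is 2.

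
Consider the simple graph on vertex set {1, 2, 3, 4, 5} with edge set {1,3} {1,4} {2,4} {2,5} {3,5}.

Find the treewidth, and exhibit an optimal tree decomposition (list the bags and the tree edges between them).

Treewidth 2.
One such decomposition:
Bags: B1 = {2, 4, 5}  B2 = {1, 4, 5}  B3 = {1, 3, 5}
Tree: B1–B2, B2–B3

Each bag holds 3 vertices, so the decomposition has width 2, which upper-bounds the treewidth. Since 5–2–4–1–3–5 is a cycle in G, G is not acyclic. Forests are exactly the graphs of treewidth ≤ 1, so tw(G) ≥ 2. The upper and lower bounds meet at 2, so that is the treewidth.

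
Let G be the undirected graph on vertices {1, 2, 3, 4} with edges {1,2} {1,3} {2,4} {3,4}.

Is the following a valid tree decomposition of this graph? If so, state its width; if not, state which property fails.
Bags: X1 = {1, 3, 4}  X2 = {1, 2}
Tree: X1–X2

No — edge (4,2) lies in no bag.

A tree decomposition must satisfy three properties: every vertex lies in some bag; for every edge, both endpoints lie together in some bag; and for every vertex, the bags containing it form a connected subtree. Here edge (4,2) lies in no bag, so the decomposition is invalid.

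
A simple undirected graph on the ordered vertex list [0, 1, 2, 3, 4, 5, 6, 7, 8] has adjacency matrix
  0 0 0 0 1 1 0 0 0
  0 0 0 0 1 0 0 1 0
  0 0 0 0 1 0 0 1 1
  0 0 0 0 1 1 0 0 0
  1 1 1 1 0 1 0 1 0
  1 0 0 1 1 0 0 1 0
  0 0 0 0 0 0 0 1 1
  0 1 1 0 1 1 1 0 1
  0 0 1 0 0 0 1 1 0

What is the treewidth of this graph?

A width-2 tree decomposition is:
Bags: B1 = {2, 7, 8}  B2 = {6, 7, 8}  B3 = {2, 4, 7}  B4 = {1, 4, 7}  B5 = {4, 5, 7}  B6 = {3, 4, 5}  B7 = {0, 4, 5}
Tree: B1–B2, B1–B3, B3–B4, B4–B5, B5–B6, B5–B7
Each bag holds 3 vertices, so the decomposition has width 2, which upper-bounds the treewidth. On the other hand G contains the 3-clique {2, 7, 8}. A clique must lie in a single bag of any decomposition, so no decomposition can have width below 2. Hence tw(G) = 2 exactly.

2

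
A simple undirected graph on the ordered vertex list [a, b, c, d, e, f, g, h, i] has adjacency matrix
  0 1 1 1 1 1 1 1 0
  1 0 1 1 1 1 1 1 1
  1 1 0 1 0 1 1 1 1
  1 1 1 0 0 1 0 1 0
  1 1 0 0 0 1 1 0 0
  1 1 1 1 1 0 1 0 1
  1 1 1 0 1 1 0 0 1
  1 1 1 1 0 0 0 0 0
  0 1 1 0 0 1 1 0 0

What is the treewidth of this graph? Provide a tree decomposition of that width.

Every bag has size at most 5, so the width is 5 − 1 = 4 and tw(G) ≤ 4. On the other hand G contains the 5-clique {a, b, c, d, h}. A clique must lie in a single bag of any decomposition, so no decomposition can have width below 4. The upper and lower bounds meet at 4, so that is the treewidth.

Treewidth 4.
One such decomposition:
Bags: B1 = {b, c, f, g, i}  B2 = {a, b, c, f, g}  B3 = {a, b, c, d, f}  B4 = {a, b, c, d, h}  B5 = {a, b, e, f, g}
Tree: B1–B2, B2–B3, B3–B4, B2–B5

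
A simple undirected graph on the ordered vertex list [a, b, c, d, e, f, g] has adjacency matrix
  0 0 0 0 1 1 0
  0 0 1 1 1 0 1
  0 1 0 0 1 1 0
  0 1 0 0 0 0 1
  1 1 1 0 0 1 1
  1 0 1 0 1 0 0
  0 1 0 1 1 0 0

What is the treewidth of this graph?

A width-2 tree decomposition is:
Bags: B1 = {b, d, g}  B2 = {b, e, g}  B3 = {b, c, e}  B4 = {c, e, f}  B5 = {a, e, f}
Tree: B1–B2, B2–B3, B3–B4, B4–B5
The largest bag has 3 vertices, giving width 2; this decomposition certifies tw(G) ≤ 2. For the lower bound, the 3 vertices {b, d, g} are pairwise adjacent, and any tree decomposition puts a clique entirely inside one bag — forcing width ≥ 2. Therefore the treewidth is 2.

2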